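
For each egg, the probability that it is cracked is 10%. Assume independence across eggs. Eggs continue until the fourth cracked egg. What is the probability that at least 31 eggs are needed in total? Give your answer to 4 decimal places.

0.6474

Needing more than 30 eggs ⇔ fewer than 4 successes in the first 30. With X ~ Binomial(30, 0.10), P(Y > 30) = P(X ≤ 3).
  k=0: C(30,0)·0.10^0·0.90^30 = 0.042391
  k=1: C(30,1)·0.10^1·0.90^29 = 0.141304
  k=2: C(30,2)·0.10^2·0.90^28 = 0.227656
  k=3: C(30,3)·0.10^3·0.90^27 = 0.236088
P(X ≤ 3) = 0.647439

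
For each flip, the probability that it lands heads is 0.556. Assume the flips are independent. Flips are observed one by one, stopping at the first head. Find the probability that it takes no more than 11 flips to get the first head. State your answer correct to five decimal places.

Y = number of flips to the first success; geometric, p = 0.556.
P(Y ≤ 11) = 1 − (1−p)^11 = 1 − 0.0001322 = 0.9998678

0.99987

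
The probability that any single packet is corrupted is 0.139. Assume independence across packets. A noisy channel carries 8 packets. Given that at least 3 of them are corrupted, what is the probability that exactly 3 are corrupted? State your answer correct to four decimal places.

0.8130

X ~ Binomial(8, 0.139). Want P(X=3 | X≥3) = P(X=3) / P(X≥3).
P(X=3) = C(8,3)·0.139^3·0.861^5 = 0.071162
P(X≥3) = 1 − 0.302013 − 0.390056 − 0.220397 = 0.087534
Ratio = 0.071162 / 0.087534 = 0.812965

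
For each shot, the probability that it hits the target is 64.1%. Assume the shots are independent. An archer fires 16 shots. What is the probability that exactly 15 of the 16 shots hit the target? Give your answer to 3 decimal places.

0.007

X ~ Binomial(n=16, p=0.641).
P(X=15) = C(16,15) · p^15 · (1−p)^1
= 16 · 0.0012673 · 0.359 = 0.00728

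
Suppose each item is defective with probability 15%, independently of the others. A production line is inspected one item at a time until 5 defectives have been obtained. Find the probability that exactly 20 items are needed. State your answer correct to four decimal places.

0.0257

Y = trial on which the fifth success occurs; negative binomial, r=5, p=0.15.
P(Y=20) = C(19,4) · p^5 · (1−p)^15
= 3876 · 7.5937e-05 · 0.087354 = 0.025711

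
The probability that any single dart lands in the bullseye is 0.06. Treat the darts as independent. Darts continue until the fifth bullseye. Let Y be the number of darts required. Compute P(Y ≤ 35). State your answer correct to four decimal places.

0.0563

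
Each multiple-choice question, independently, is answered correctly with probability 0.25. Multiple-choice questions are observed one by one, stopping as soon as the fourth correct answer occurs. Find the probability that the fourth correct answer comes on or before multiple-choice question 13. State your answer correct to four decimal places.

0.4157

Finishing within 13 multiple-choice questions ⇔ at least 4 successes in the first 13. With X ~ Binomial(13, 0.25), P(Y ≤ 13) = 1 − P(X ≤ 3).
  k=0: C(13,0)·0.25^0·0.75^13 = 0.023757
  k=1: C(13,1)·0.25^1·0.75^12 = 0.102948
  k=2: C(13,2)·0.25^2·0.75^11 = 0.205896
  k=3: C(13,3)·0.25^3·0.75^10 = 0.251651
1 − 0.584253 = 0.415747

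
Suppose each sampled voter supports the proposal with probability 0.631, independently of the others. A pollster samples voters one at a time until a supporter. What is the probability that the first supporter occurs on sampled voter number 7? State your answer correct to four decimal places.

0.0016

Geometric (trials to first success), p = 0.631.
P(Y = 7) = (1−p)^6 · p = 0.0025244 · 0.631 = 0.001593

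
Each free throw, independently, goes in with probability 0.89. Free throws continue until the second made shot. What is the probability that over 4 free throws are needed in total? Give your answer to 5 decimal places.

Needing more than 4 free throws ⇔ fewer than 2 successes in the first 4. With X ~ Binomial(4, 0.89), P(Y > 4) = P(X ≤ 1).
  k=0: C(4,0)·0.89^0·0.11^4 = 0.0001464
  k=1: C(4,1)·0.89^1·0.11^3 = 0.0047384
P(X ≤ 1) = 0.0048848

0.00488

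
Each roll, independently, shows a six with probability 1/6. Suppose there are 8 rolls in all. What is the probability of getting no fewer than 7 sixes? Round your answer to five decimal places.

0.00002

X ~ Binomial(8, 0.166667); P(X ≥ 7) = Σ C(8,k) p^k (1−p)^(8−k) over k:
  k=7: C(8,7)·0.166667^7·0.833333^1 = 0.0000238
  k=8: C(8,8)·0.166667^8·0.833333^0 = 0.0000006
Total = 0.0000244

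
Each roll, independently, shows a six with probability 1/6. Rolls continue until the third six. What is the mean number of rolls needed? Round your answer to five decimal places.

18.00000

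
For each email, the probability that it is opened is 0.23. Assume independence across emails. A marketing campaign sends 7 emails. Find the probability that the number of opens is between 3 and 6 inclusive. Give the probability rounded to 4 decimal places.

0.2032

X ~ Binomial(7, 0.23); P(3 ≤ X ≤ 6) = Σ C(7,k) p^k (1−p)^(7−k) over k:
  k=3: C(7,3)·0.23^3·0.77^4 = 0.149697
  k=4: C(7,4)·0.23^4·0.77^3 = 0.044715
  k=5: C(7,5)·0.23^5·0.77^2 = 0.008014
  k=6: C(7,6)·0.23^6·0.77^1 = 0.000798
Total = 0.203224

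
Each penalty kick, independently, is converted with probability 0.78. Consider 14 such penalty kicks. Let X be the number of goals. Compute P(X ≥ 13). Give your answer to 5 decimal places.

0.15269

X ~ Binomial(14, 0.78); P(X ≥ 13) = Σ C(14,k) p^k (1−p)^(14−k) over k:
  k=13: C(14,13)·0.78^13·0.22^1 = 0.1218374
  k=14: C(14,14)·0.78^14·0.22^0 = 0.0308549
Total = 0.1526923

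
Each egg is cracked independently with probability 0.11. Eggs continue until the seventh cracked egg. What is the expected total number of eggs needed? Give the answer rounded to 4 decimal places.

63.6364

Y = total eggs until the seventh success; negative binomial with r=7, p=0.11.
E[Y] = r / p = 7 / 0.11 = 63.636364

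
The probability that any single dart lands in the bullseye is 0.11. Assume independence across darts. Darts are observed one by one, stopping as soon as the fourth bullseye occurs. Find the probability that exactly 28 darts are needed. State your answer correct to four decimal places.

Y = trial on which the fourth success occurs; negative binomial, r=4, p=0.11.
P(Y=28) = C(27,3) · p^4 · (1−p)^24
= 2925 · 0.00014641 · 0.061004 = 0.026125

0.0261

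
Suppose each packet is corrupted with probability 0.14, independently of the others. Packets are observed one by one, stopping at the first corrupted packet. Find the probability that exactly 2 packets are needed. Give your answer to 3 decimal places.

Geometric (trials to first success), p = 0.14.
P(Y = 2) = (1−p)^1 · p = 0.86 · 0.14 = 0.12040

0.120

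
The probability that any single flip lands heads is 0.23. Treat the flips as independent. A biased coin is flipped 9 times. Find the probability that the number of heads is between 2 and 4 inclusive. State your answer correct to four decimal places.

X ~ Binomial(9, 0.23); P(2 ≤ X ≤ 4) = Σ C(9,k) p^k (1−p)^(9−k) over k:
  k=2: C(9,2)·0.23^2·0.77^7 = 0.305628
  k=3: C(9,3)·0.23^3·0.77^6 = 0.213014
  k=4: C(9,4)·0.23^4·0.77^5 = 0.095441
Total = 0.614083

0.6141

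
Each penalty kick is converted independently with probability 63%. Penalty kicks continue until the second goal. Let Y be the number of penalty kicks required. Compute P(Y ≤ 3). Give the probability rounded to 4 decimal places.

Finishing within 3 penalty kicks ⇔ at least 2 successes in the first 3. With X ~ Binomial(3, 0.63), P(Y ≤ 3) = 1 − P(X ≤ 1).
  k=0: C(3,0)·0.63^0·0.37^3 = 0.050653
  k=1: C(3,1)·0.63^1·0.37^2 = 0.258741
1 − 0.309394 = 0.690606

0.6906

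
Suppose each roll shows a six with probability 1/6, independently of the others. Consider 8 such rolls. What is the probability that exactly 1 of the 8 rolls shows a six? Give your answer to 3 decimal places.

X ~ Binomial(n=8, p=0.166667).
P(X=1) = C(8,1) · p^1 · (1−p)^7
= 8 · 0.16667 · 0.27908 = 0.37211

0.372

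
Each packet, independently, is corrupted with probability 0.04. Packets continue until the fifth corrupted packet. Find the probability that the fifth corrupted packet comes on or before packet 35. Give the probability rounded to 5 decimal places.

0.01221

Finishing within 35 packets ⇔ at least 5 successes in the first 35. With X ~ Binomial(35, 0.04), P(Y ≤ 35) = 1 − P(X ≤ 4).
  k=0: C(35,0)·0.04^0·0.96^35 = 0.2396035
  k=1: C(35,1)·0.04^1·0.96^34 = 0.3494218
  k=2: C(35,2)·0.04^2·0.96^33 = 0.2475071
  k=3: C(35,3)·0.04^3·0.96^32 = 0.1134407
  k=4: C(35,4)·0.04^4·0.96^31 = 0.0378136
1 − 0.9877867 = 0.0122133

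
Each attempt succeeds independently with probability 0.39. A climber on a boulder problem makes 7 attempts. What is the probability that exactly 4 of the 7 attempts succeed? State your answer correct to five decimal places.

X ~ Binomial(n=7, p=0.39).
P(X=4) = C(7,4) · p^4 · (1−p)^3
= 35 · 0.023134 · 0.22698 = 0.1837875

0.18379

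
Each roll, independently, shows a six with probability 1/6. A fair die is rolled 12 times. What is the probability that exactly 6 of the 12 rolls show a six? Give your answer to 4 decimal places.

0.0066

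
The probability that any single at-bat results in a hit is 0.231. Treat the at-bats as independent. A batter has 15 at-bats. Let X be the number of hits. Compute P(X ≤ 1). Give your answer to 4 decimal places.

0.1071

X ~ Binomial(15, 0.231); P(X ≤ 1) = Σ C(15,k) p^k (1−p)^(15−k) over k:
  k=0: C(15,0)·0.231^0·0.769^15 = 0.019449
  k=1: C(15,1)·0.231^1·0.769^14 = 0.087634
Total = 0.107083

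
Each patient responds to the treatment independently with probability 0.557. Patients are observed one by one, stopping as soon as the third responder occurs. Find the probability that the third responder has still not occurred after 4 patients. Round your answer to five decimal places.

0.59753

Needing more than 4 patients ⇔ fewer than 3 successes in the first 4. With X ~ Binomial(4, 0.557), P(Y > 4) = P(X ≤ 2).
  k=0: C(4,0)·0.557^0·0.443^4 = 0.0385137
  k=1: C(4,1)·0.557^1·0.443^3 = 0.1936985
  k=2: C(4,2)·0.557^2·0.443^2 = 0.3653163
P(X ≤ 2) = 0.5975286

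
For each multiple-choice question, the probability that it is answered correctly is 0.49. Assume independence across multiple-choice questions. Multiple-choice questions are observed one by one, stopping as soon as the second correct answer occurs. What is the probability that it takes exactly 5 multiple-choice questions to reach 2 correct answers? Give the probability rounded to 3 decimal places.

Y = trial on which the second success occurs; negative binomial, r=2, p=0.49.
P(Y=5) = C(4,1) · p^2 · (1−p)^3
= 4 · 0.2401 · 0.13265 = 0.12740

0.127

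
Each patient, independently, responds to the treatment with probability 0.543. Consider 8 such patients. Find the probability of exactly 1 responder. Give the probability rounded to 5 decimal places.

0.01808

X ~ Binomial(n=8, p=0.543).
P(X=1) = C(8,1) · p^1 · (1−p)^7
= 8 · 0.543 · 0.0041631 = 0.0180844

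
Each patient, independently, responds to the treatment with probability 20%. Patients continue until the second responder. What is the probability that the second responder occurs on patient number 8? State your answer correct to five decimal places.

Y = trial on which the second success occurs; negative binomial, r=2, p=0.20.
P(Y=8) = C(7,1) · p^2 · (1−p)^6
= 7 · 0.04 · 0.26214 = 0.0734003

0.07340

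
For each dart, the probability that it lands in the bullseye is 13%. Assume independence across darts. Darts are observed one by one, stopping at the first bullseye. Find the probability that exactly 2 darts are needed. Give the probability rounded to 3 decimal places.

Geometric (trials to first success), p = 0.13.
P(Y = 2) = (1−p)^1 · p = 0.87 · 0.13 = 0.11310

0.113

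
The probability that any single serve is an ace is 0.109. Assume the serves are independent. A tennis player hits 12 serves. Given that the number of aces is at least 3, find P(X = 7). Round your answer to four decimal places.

0.0006

X ~ Binomial(12, 0.109). Want P(X=7 | X≥3) = P(X=7) / P(X≥3).
P(X=7) = C(12,7)·0.109^7·0.891^5 = 0.000081
P(X≥3) = 1 − 0.250341 − 0.367504 − 0.247271 = 0.134883
Ratio = 0.000081 / 0.134883 = 0.000603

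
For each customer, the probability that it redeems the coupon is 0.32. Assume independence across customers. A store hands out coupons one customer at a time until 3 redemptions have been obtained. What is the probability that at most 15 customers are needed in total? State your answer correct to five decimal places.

Finishing within 15 customers ⇔ at least 3 successes in the first 15. With X ~ Binomial(15, 0.32), P(Y ≤ 15) = 1 − P(X ≤ 2).
  k=0: C(15,0)·0.32^0·0.68^15 = 0.0030735
  k=1: C(15,1)·0.32^1·0.68^14 = 0.0216953
  k=2: C(15,2)·0.32^2·0.68^13 = 0.0714669
1 − 0.0962358 = 0.9037642

0.90376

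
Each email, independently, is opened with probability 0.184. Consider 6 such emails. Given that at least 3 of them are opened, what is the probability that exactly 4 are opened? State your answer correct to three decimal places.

0.143

X ~ Binomial(6, 0.184). Want P(X=4 | X≥3) = P(X=4) / P(X≥3).
P(X=4) = C(6,4)·0.184^4·0.816^2 = 0.01145
P(X≥3) = 1 − 0.29522 − 0.39941 − 0.22516 = 0.08021
Ratio = 0.01145 / 0.08021 = 0.14272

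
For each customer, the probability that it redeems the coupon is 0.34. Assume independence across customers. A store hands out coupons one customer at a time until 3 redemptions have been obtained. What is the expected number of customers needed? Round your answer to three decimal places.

Y = total customers until the third success; negative binomial with r=3, p=0.34.
E[Y] = r / p = 3 / 0.34 = 8.82353

8.824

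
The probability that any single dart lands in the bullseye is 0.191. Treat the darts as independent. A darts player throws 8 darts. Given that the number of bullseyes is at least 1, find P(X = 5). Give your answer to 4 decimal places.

0.0092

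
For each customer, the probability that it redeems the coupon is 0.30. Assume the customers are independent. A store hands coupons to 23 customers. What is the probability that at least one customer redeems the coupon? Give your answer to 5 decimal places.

P(at least one) = 1 − P(none) = 1 − (1 − 0.30)^23
= 1 − 0.0002737 = 0.9997263

0.99973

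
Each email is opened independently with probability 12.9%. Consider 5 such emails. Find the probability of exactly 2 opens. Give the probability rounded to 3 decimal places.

0.110

X ~ Binomial(n=5, p=0.129).
P(X=2) = C(5,2) · p^2 · (1−p)^3
= 10 · 0.016641 · 0.66078 = 0.10996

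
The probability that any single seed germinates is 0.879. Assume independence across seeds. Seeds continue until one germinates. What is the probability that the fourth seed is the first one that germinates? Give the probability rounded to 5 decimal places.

Geometric (trials to first success), p = 0.879.
P(Y = 4) = (1−p)^3 · p = 0.0017716 · 0.879 = 0.0015572

0.00156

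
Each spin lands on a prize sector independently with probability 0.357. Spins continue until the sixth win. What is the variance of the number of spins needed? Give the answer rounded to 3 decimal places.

Y = total spins until the sixth success; negative binomial with r=6, p=0.357.
Var(Y) = r(1−p)/p² = 6·0.643 / 0.357² = 30.27093

30.271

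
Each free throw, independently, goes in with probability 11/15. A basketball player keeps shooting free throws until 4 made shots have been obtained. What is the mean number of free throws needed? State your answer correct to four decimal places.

5.4545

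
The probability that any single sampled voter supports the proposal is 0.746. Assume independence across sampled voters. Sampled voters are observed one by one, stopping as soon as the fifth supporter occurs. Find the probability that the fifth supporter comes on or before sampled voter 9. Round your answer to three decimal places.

0.948

Finishing within 9 sampled voters ⇔ at least 5 successes in the first 9. With X ~ Binomial(9, 0.746), P(Y ≤ 9) = 1 − P(X ≤ 4).
  k=0: C(9,0)·0.746^0·0.254^9 = 0.00000
  k=1: C(9,1)·0.746^1·0.254^8 = 0.00012
  k=2: C(9,2)·0.746^2·0.254^7 = 0.00137
  k=3: C(9,3)·0.746^3·0.254^6 = 0.00936
  k=4: C(9,4)·0.746^4·0.254^5 = 0.04126
1 − 0.05211 = 0.94789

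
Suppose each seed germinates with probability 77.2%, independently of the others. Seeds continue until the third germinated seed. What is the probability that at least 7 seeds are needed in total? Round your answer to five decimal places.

0.02715

Needing more than 6 seeds ⇔ fewer than 3 successes in the first 6. With X ~ Binomial(6, 0.772), P(Y > 6) = P(X ≤ 2).
  k=0: C(6,0)·0.772^0·0.228^6 = 0.0001405
  k=1: C(6,1)·0.772^1·0.228^5 = 0.0028539
  k=2: C(6,2)·0.772^2·0.228^4 = 0.0241582
P(X ≤ 2) = 0.0271526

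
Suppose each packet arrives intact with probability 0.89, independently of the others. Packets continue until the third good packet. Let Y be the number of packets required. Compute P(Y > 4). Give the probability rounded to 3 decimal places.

0.062

Needing more than 4 packets ⇔ fewer than 3 successes in the first 4. With X ~ Binomial(4, 0.89), P(Y > 4) = P(X ≤ 2).
  k=0: C(4,0)·0.89^0·0.11^4 = 0.00015
  k=1: C(4,1)·0.89^1·0.11^3 = 0.00474
  k=2: C(4,2)·0.89^2·0.11^2 = 0.05751
P(X ≤ 2) = 0.06239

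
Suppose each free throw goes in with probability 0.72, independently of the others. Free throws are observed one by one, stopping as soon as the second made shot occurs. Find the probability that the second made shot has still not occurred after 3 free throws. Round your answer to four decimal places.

0.1913

Needing more than 3 free throws ⇔ fewer than 2 successes in the first 3. With X ~ Binomial(3, 0.72), P(Y > 3) = P(X ≤ 1).
  k=0: C(3,0)·0.72^0·0.28^3 = 0.021952
  k=1: C(3,1)·0.72^1·0.28^2 = 0.169344
P(X ≤ 1) = 0.191296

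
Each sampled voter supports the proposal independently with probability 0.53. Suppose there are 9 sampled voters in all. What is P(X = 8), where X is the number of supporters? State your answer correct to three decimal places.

X ~ Binomial(n=9, p=0.53).
P(X=8) = C(9,8) · p^8 · (1−p)^1
= 9 · 0.006226 · 0.47 = 0.02634

0.026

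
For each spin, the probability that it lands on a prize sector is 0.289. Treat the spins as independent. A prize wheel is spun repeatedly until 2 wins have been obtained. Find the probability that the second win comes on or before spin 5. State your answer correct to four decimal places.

0.4490

Finishing within 5 spins ⇔ at least 2 successes in the first 5. With X ~ Binomial(5, 0.289), P(Y ≤ 5) = 1 − P(X ≤ 1).
  k=0: C(5,0)·0.289^0·0.711^5 = 0.181697
  k=1: C(5,1)·0.289^1·0.711^4 = 0.369272
1 − 0.550969 = 0.449031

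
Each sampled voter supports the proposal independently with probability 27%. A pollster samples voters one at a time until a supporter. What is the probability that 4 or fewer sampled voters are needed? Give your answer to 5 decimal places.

0.71602

Y = number of sampled voters to the first success; geometric, p = 0.27.
P(Y ≤ 4) = 1 − (1−p)^4 = 1 − 0.2839824 = 0.7160176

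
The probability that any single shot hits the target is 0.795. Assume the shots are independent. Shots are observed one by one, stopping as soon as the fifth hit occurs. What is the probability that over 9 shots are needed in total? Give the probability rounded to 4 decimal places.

0.0217

Needing more than 9 shots ⇔ fewer than 5 successes in the first 9. With X ~ Binomial(9, 0.795), P(Y > 9) = P(X ≤ 4).
  k=0: C(9,0)·0.795^0·0.205^9 = 0.000001
  k=1: C(9,1)·0.795^1·0.205^8 = 0.000022
  k=2: C(9,2)·0.795^2·0.205^7 = 0.000346
  k=3: C(9,3)·0.795^3·0.205^6 = 0.003133
  k=4: C(9,4)·0.795^4·0.205^5 = 0.018223
P(X ≤ 4) = 0.021724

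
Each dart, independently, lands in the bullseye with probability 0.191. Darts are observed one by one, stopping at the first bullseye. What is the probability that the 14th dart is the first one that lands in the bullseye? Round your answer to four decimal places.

0.0121

Geometric (trials to first success), p = 0.191.
P(Y = 14) = (1−p)^13 · p = 0.063582 · 0.191 = 0.012144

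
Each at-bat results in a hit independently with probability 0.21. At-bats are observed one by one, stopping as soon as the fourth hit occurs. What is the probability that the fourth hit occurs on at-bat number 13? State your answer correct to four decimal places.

Y = trial on which the fourth success occurs; negative binomial, r=4, p=0.21.
P(Y=13) = C(12,3) · p^4 · (1−p)^9
= 220 · 0.0019448 · 0.11985 = 0.051279

0.0513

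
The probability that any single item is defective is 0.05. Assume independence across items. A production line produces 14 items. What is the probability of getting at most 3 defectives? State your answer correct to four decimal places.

X ~ Binomial(14, 0.05); P(X ≤ 3) = Σ C(14,k) p^k (1−p)^(14−k) over k:
  k=0: C(14,0)·0.05^0·0.95^14 = 0.487675
  k=1: C(14,1)·0.05^1·0.95^13 = 0.359339
  k=2: C(14,2)·0.05^2·0.95^12 = 0.122932
  k=3: C(14,3)·0.05^3·0.95^11 = 0.025880
Total = 0.995827

0.9958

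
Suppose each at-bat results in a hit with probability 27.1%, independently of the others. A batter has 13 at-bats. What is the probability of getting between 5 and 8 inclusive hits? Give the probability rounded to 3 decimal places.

0.260

X ~ Binomial(13, 0.271); P(5 ≤ X ≤ 8) = Σ C(13,k) p^k (1−p)^(13−k) over k:
  k=5: C(13,5)·0.271^5·0.729^8 = 0.15005
  k=6: C(13,6)·0.271^6·0.729^7 = 0.07437
  k=7: C(13,7)·0.271^7·0.729^6 = 0.02765
  k=8: C(13,8)·0.271^8·0.729^5 = 0.00771
Total = 0.25978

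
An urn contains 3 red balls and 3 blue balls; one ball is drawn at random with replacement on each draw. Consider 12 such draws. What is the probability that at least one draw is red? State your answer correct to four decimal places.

P(at least one) = 1 − P(none) = 1 − (1 − 0.50)^12
= 1 − 0.000244 = 0.999756

0.9998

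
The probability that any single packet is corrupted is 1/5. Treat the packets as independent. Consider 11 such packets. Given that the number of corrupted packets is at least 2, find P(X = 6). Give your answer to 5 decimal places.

0.01429

X ~ Binomial(11, 0.20). Want P(X=6 | X≥2) = P(X=6) / P(X≥2).
P(X=6) = C(11,6)·0.20^6·0.80^5 = 0.0096888
P(X≥2) = 1 − 0.0858993 − 0.2362232 = 0.6778775
Ratio = 0.0096888 / 0.6778775 = 0.0142929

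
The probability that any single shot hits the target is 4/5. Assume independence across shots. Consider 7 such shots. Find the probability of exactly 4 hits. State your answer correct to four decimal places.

0.1147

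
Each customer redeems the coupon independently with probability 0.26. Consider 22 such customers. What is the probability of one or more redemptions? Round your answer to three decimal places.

P(at least one) = 1 − P(none) = 1 − (1 − 0.26)^22
= 1 − 0.00133 = 0.99867

0.999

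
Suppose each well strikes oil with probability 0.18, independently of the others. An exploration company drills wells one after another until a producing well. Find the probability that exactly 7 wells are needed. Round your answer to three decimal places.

0.055

Geometric (trials to first success), p = 0.18.
P(Y = 7) = (1−p)^6 · p = 0.30401 · 0.18 = 0.05472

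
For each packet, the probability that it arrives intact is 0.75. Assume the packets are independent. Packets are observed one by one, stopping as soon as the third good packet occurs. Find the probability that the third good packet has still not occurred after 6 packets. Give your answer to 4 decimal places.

Needing more than 6 packets ⇔ fewer than 3 successes in the first 6. With X ~ Binomial(6, 0.75), P(Y > 6) = P(X ≤ 2).
  k=0: C(6,0)·0.75^0·0.25^6 = 0.000244
  k=1: C(6,1)·0.75^1·0.25^5 = 0.004395
  k=2: C(6,2)·0.75^2·0.25^4 = 0.032959
P(X ≤ 2) = 0.037598

0.0376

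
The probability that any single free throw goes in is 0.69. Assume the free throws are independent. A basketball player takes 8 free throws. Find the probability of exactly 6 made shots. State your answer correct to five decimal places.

X ~ Binomial(n=8, p=0.69).
P(X=6) = C(8,6) · p^6 · (1−p)^2
= 28 · 0.10792 · 0.0961 = 0.2903862

0.29039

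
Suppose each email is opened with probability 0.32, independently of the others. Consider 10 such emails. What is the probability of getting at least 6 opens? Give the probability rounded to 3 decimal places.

X ~ Binomial(10, 0.32); P(X ≥ 6) = Σ C(10,k) p^k (1−p)^(10−k) over k:
  k=6: C(10,6)·0.32^6·0.68^4 = 0.04821
  k=7: C(10,7)·0.32^7·0.68^3 = 0.01296
  k=8: C(10,8)·0.32^8·0.68^2 = 0.00229
  k=9: C(10,9)·0.32^9·0.68^1 = 0.00024
  k=10: C(10,10)·0.32^10·0.68^0 = 0.00001
Total = 0.06371

0.064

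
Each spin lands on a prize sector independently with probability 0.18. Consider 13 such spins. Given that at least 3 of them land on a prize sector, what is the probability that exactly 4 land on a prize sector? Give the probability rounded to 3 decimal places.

X ~ Binomial(13, 0.18). Want P(X=4 | X≥3) = P(X=4) / P(X≥3).
P(X=4) = C(13,4)·0.18^4·0.82^9 = 0.12581
P(X≥3) = 1 − 0.07578 − 0.21626 − 0.28483 = 0.42312
Ratio = 0.12581 / 0.42312 = 0.29734

0.297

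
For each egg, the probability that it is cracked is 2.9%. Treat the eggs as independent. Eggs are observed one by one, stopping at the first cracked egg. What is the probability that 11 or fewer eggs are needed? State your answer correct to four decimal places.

Y = number of eggs to the first success; geometric, p = 0.029.
P(Y ≤ 11) = 1 − (1−p)^11 = 1 − 0.723455 = 0.276545

0.2765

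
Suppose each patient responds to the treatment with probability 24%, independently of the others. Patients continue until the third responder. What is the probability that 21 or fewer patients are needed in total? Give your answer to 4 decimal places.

0.9102

Finishing within 21 patients ⇔ at least 3 successes in the first 21. With X ~ Binomial(21, 0.24), P(Y ≤ 21) = 1 − P(X ≤ 2).
  k=0: C(21,0)·0.24^0·0.76^21 = 0.003141
  k=1: C(21,1)·0.24^1·0.76^20 = 0.020831
  k=2: C(21,2)·0.24^2·0.76^19 = 0.065781
1 − 0.089753 = 0.910247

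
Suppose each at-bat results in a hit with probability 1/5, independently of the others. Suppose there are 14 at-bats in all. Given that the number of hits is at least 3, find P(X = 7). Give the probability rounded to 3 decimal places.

0.017

X ~ Binomial(14, 0.20). Want P(X=7 | X≥3) = P(X=7) / P(X≥3).
P(X=7) = C(14,7)·0.20^7·0.80^7 = 0.00921
P(X≥3) = 1 − 0.04398 − 0.15393 − 0.25014 = 0.55195
Ratio = 0.00921 / 0.55195 = 0.01669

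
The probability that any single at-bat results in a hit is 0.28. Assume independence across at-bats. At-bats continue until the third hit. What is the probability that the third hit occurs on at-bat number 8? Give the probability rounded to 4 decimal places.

0.0892

Y = trial on which the third success occurs; negative binomial, r=3, p=0.28.
P(Y=8) = C(7,2) · p^3 · (1−p)^5
= 21 · 0.021952 · 0.19349 = 0.089198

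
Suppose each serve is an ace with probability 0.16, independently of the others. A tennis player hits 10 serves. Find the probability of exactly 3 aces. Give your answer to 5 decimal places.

0.14504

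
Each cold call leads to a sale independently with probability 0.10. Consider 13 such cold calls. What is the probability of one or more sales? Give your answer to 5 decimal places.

0.74581

P(at least one) = 1 − P(none) = 1 − (1 − 0.10)^13
= 1 − 0.2541866 = 0.7458134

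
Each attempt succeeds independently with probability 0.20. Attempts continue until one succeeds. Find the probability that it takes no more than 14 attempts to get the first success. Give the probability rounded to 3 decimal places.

Y = number of attempts to the first success; geometric, p = 0.20.
P(Y ≤ 14) = 1 − (1−p)^14 = 1 − 0.04398 = 0.95602

0.956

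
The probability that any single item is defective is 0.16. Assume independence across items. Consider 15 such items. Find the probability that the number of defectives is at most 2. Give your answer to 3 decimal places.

0.561

X ~ Binomial(15, 0.16); P(X ≤ 2) = Σ C(15,k) p^k (1−p)^(15−k) over k:
  k=0: C(15,0)·0.16^0·0.84^15 = 0.07315
  k=1: C(15,1)·0.16^1·0.84^14 = 0.20899
  k=2: C(15,2)·0.16^2·0.84^13 = 0.27865
Total = 0.56078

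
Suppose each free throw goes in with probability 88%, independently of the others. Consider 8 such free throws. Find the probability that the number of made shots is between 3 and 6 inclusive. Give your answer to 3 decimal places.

X ~ Binomial(8, 0.88); P(3 ≤ X ≤ 6) = Σ C(8,k) p^k (1−p)^(8−k) over k:
  k=3: C(8,3)·0.88^3·0.12^5 = 0.00095
  k=4: C(8,4)·0.88^4·0.12^4 = 0.00870
  k=5: C(8,5)·0.88^5·0.12^3 = 0.05107
  k=6: C(8,6)·0.88^6·0.12^2 = 0.18725
Total = 0.24797

0.248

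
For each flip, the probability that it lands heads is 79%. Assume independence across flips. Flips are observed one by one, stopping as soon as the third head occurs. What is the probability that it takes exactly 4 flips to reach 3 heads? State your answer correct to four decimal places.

Y = trial on which the third success occurs; negative binomial, r=3, p=0.79.
P(Y=4) = C(3,2) · p^3 · (1−p)^1
= 3 · 0.49304 · 0.21 = 0.310615

0.3106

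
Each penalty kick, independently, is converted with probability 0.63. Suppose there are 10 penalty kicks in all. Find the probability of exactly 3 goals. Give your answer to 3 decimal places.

X ~ Binomial(n=10, p=0.63).
P(X=3) = C(10,3) · p^3 · (1−p)^7
= 120 · 0.25005 · 0.00094932 = 0.02848

0.028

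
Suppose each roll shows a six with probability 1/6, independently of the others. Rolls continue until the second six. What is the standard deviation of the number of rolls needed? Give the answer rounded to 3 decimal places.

Y = total rolls until the second success; negative binomial with r=2, p=0.166667.
SD(Y) = √[r(1−p)/p²] = √(60.00000) = 7.74597

7.746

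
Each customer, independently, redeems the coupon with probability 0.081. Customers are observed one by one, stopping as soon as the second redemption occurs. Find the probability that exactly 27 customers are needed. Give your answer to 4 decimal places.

0.0206

Y = trial on which the second success occurs; negative binomial, r=2, p=0.081.
P(Y=27) = C(26,1) · p^2 · (1−p)^25
= 26 · 0.006561 · 0.12103 = 0.020646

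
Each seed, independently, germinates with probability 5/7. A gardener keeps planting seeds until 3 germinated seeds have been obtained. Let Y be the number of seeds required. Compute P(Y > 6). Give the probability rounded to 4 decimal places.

Needing more than 6 seeds ⇔ fewer than 3 successes in the first 6. With X ~ Binomial(6, 0.714286), P(Y > 6) = P(X ≤ 2).
  k=0: C(6,0)·0.714286^0·0.285714^6 = 0.000544
  k=1: C(6,1)·0.714286^1·0.285714^5 = 0.008160
  k=2: C(6,2)·0.714286^2·0.285714^4 = 0.050999
P(X ≤ 2) = 0.059703

0.0597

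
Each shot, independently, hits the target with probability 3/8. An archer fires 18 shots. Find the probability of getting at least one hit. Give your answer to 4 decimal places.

0.9998

P(at least one) = 1 − P(none) = 1 − (1 − 0.375)^18
= 1 − 0.000212 = 0.999788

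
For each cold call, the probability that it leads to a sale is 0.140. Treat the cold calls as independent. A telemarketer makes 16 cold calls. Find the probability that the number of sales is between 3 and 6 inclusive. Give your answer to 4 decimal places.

X ~ Binomial(16, 0.14); P(3 ≤ X ≤ 6) = Σ C(16,k) p^k (1−p)^(16−k) over k:
  k=3: C(16,3)·0.14^3·0.86^13 = 0.216298
  k=4: C(16,4)·0.14^4·0.86^12 = 0.114437
  k=5: C(16,5)·0.14^5·0.86^11 = 0.044710
  k=6: C(16,6)·0.14^6·0.86^10 = 0.013344
Total = 0.388788

0.3888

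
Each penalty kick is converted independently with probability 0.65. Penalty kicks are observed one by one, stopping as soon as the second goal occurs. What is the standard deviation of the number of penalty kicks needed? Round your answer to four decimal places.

1.2872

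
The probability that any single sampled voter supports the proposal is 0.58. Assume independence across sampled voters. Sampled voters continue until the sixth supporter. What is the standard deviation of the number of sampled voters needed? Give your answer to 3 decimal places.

2.737

Y = total sampled voters until the sixth success; negative binomial with r=6, p=0.58.
SD(Y) = √[r(1−p)/p²] = √(7.49108) = 2.73698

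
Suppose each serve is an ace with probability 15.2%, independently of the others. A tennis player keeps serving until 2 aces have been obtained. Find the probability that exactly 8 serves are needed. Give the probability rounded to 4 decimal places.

0.0601

Y = trial on which the second success occurs; negative binomial, r=2, p=0.152.
P(Y=8) = C(7,1) · p^2 · (1−p)^6
= 7 · 0.023104 · 0.37186 = 0.060140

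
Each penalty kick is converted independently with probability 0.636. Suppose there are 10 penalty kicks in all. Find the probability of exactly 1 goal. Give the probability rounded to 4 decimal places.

0.0007

X ~ Binomial(n=10, p=0.636).
P(X=1) = C(10,1) · p^1 · (1−p)^9
= 10 · 0.636 · 0.00011218 = 0.000713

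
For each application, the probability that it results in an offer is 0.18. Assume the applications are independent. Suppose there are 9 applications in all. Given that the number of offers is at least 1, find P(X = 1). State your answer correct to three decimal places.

X ~ Binomial(9, 0.18). Want P(X=1 | X≥1) = P(X=1) / P(X≥1).
P(X=1) = C(9,1)·0.18^1·0.82^8 = 0.33115
P(X≥1) = 1 − 0.16762 = 0.83238
Ratio = 0.33115 / 0.83238 = 0.39784

0.398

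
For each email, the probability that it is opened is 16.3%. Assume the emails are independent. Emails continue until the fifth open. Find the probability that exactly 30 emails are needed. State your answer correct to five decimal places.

Y = trial on which the fifth success occurs; negative binomial, r=5, p=0.163.
P(Y=30) = C(29,4) · p^5 · (1−p)^25
= 23751 · 0.00011506 · 0.011699 = 0.0319710

0.03197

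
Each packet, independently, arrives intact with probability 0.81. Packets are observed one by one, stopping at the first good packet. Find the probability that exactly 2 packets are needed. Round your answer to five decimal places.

0.15390

Geometric (trials to first success), p = 0.81.
P(Y = 2) = (1−p)^1 · p = 0.19 · 0.81 = 0.1539000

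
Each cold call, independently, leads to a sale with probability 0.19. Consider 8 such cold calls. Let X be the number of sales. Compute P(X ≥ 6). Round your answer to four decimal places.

0.0009

X ~ Binomial(8, 0.19); P(X ≥ 6) = Σ C(8,k) p^k (1−p)^(8−k) over k:
  k=6: C(8,6)·0.19^6·0.81^2 = 0.000864
  k=7: C(8,7)·0.19^7·0.81^1 = 0.000058
  k=8: C(8,8)·0.19^8·0.81^0 = 0.000002
Total = 0.000924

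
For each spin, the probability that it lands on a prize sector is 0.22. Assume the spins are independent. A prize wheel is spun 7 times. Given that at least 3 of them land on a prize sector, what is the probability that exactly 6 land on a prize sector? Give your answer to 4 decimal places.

X ~ Binomial(7, 0.22). Want P(X=6 | X≥3) = P(X=6) / P(X≥3).
P(X=6) = C(7,6)·0.22^6·0.78^1 = 0.000619
P(X≥3) = 1 − 0.175656 − 0.346807 − 0.293452 = 0.184085
Ratio = 0.000619 / 0.184085 = 0.003363

0.0034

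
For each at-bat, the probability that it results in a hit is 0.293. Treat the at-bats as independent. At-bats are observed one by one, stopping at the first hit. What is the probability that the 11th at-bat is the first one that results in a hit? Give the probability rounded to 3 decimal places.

Geometric (trials to first success), p = 0.293.
P(Y = 11) = (1−p)^10 · p = 0.031203 · 0.293 = 0.00914

0.009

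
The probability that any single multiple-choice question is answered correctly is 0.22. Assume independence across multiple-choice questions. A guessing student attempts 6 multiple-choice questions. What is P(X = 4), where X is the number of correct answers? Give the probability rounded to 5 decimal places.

0.02138

X ~ Binomial(n=6, p=0.22).
P(X=4) = C(6,4) · p^4 · (1−p)^2
= 15 · 0.0023426 · 0.6084 = 0.0213782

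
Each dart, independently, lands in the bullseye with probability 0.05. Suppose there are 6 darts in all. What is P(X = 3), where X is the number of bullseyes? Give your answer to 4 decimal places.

0.0021

X ~ Binomial(n=6, p=0.05).
P(X=3) = C(6,3) · p^3 · (1−p)^3
= 20 · 0.000125 · 0.85737 = 0.002143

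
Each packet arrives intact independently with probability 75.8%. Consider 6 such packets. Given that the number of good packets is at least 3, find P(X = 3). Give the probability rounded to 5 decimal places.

X ~ Binomial(6, 0.758). Want P(X=3 | X≥3) = P(X=3) / P(X≥3).
P(X=3) = C(6,3)·0.758^3·0.242^3 = 0.1234479
P(X≥3) = 1 − 0.0002009 − 0.0037748 − 0.0295591 = 0.9664652
Ratio = 0.1234479 / 0.9664652 = 0.1277313

0.12773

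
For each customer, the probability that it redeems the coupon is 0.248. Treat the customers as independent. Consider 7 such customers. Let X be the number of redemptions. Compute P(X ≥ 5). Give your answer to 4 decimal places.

X ~ Binomial(7, 0.248); P(X ≥ 5) = Σ C(7,k) p^k (1−p)^(7−k) over k:
  k=5: C(7,5)·0.248^5·0.752^2 = 0.011141
  k=6: C(7,6)·0.248^6·0.752^1 = 0.001225
  k=7: C(7,7)·0.248^7·0.752^0 = 0.000058
Total = 0.012423

0.0124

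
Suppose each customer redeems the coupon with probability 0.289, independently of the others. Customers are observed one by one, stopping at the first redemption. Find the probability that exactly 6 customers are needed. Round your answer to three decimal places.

Geometric (trials to first success), p = 0.289.
P(Y = 6) = (1−p)^5 · p = 0.1817 · 0.289 = 0.05251

0.053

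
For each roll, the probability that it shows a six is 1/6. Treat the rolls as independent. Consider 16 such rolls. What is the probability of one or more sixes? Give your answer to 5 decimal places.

0.94591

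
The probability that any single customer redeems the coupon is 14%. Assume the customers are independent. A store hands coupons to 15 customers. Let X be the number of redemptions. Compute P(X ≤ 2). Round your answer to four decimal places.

0.6480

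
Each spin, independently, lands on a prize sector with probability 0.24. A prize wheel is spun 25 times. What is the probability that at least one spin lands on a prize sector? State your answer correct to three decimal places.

P(at least one) = 1 − P(none) = 1 − (1 − 0.24)^25
= 1 − 0.00105 = 0.99895

0.999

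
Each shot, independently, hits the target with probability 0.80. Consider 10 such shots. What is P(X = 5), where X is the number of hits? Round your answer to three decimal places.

0.026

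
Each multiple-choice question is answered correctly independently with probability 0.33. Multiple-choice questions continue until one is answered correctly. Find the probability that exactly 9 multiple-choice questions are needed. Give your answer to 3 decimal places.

0.013

Geometric (trials to first success), p = 0.33.
P(Y = 9) = (1−p)^8 · p = 0.040607 · 0.33 = 0.01340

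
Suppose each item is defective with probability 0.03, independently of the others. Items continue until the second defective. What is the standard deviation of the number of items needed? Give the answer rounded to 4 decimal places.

Y = total items until the second success; negative binomial with r=2, p=0.03.
SD(Y) = √[r(1−p)/p²] = √(2155.555556) = 46.427961

46.4280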